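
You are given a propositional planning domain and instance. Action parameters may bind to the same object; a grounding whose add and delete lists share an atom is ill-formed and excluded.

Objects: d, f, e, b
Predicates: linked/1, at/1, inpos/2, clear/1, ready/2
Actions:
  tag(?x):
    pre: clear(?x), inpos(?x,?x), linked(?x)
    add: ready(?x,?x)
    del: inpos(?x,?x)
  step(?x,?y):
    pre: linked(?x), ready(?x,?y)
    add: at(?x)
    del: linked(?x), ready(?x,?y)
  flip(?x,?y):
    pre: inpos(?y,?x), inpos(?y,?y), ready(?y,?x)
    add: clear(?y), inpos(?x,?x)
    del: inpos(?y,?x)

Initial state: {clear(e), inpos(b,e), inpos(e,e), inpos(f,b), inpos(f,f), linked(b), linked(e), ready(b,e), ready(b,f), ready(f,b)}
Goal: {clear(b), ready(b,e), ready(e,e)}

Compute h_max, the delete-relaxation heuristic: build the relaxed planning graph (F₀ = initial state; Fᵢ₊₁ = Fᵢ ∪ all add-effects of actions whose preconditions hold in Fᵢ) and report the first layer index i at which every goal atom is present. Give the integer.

2

F0 = init (10 atoms)
F1 = F0 ∪ {at(b), clear(f), inpos(b,b), ready(e,e)}  (14 atoms)
F2 = F1 ∪ {at(e), clear(b)}  (16 atoms)
goal ⊆ F2  ⇒  h_max = 2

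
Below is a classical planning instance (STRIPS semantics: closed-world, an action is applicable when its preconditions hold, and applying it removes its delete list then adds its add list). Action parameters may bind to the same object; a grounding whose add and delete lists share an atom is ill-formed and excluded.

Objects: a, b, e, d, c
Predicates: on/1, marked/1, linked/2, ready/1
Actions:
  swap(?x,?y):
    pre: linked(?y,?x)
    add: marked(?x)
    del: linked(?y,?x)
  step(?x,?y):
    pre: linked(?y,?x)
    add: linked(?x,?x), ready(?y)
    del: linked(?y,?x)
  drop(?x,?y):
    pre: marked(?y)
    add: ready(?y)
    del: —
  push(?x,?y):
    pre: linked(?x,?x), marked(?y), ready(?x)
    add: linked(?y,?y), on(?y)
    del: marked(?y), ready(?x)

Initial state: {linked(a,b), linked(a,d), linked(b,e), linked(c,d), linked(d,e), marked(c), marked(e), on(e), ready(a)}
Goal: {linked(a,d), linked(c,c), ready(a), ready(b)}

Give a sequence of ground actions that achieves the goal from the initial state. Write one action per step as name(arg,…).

step(e,b); drop(a,e); push(e,c)

1. step(e,b)  →  {linked(a,b), linked(a,d), linked(c,d), linked(d,e), linked(e,e), marked(c), marked(e), on(e), ready(a), ready(b)}
2. drop(a,e)  →  {linked(a,b), linked(a,d), linked(c,d), linked(d,e), linked(e,e), marked(c), marked(e), on(e), ready(a), ready(b), ready(e)}
3. push(e,c)  →  {linked(a,b), linked(a,d), linked(c,c), linked(c,d), linked(d,e), linked(e,e), marked(e), on(c), on(e), ready(a), ready(b)}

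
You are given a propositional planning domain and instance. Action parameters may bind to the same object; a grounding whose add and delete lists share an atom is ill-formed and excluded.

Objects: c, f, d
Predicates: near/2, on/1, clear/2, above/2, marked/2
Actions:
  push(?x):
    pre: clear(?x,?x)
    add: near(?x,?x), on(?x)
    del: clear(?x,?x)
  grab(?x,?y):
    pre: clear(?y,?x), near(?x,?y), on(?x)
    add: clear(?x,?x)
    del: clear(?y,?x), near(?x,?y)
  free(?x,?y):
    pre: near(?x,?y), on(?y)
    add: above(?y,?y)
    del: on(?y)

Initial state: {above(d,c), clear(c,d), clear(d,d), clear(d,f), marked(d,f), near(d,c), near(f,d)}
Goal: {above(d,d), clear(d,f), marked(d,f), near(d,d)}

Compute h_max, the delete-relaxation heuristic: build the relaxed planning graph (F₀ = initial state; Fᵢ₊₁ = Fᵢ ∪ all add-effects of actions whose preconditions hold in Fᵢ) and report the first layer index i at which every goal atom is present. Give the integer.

F0 = init (7 atoms)
F1 = F0 ∪ {near(d,d), on(d)}  (9 atoms)
F2 = F1 ∪ {above(d,d)}  (10 atoms)
goal ⊆ F2  ⇒  h_max = 2

2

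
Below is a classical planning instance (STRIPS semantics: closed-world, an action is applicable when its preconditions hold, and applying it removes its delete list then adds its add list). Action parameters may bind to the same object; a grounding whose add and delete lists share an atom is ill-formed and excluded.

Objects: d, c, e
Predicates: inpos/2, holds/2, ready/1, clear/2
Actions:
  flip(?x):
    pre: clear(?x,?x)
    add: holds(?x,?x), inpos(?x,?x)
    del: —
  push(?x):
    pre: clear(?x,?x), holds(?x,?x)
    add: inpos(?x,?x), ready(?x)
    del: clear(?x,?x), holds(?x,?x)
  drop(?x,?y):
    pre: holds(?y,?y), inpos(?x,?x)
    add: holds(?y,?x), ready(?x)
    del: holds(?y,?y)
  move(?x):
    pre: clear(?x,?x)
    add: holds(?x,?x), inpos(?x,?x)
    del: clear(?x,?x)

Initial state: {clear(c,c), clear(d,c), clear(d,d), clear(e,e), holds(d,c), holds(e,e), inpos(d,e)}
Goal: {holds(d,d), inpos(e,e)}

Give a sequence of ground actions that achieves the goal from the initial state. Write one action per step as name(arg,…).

flip(d); flip(e)

1. flip(d)  →  {clear(c,c), clear(d,c), clear(d,d), clear(e,e), holds(d,c), holds(d,d), holds(e,e), inpos(d,d), inpos(d,e)}
2. flip(e)  →  {clear(c,c), clear(d,c), clear(d,d), clear(e,e), holds(d,c), holds(d,d), holds(e,e), inpos(d,d), inpos(d,e), inpos(e,e)}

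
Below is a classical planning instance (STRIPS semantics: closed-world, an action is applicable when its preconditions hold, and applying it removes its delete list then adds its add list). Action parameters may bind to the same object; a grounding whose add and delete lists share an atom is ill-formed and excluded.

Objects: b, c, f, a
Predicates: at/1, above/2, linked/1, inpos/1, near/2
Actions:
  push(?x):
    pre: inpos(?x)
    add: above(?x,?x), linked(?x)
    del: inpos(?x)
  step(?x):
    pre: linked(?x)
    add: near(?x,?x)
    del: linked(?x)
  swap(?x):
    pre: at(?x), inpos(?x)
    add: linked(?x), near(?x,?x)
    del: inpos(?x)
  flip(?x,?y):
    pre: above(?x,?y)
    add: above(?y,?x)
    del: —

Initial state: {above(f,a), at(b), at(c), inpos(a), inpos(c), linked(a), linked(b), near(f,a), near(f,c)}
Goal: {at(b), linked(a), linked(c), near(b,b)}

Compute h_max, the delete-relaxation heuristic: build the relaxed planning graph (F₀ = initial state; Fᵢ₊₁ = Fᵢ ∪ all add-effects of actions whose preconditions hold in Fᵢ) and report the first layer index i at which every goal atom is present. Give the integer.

F0 = init (9 atoms)
F1 = F0 ∪ {above(a,a), above(a,f), above(c,c), linked(c), near(a,a), near(b,b), near(c,c)}  (16 atoms)
goal ⊆ F1  ⇒  h_max = 1

1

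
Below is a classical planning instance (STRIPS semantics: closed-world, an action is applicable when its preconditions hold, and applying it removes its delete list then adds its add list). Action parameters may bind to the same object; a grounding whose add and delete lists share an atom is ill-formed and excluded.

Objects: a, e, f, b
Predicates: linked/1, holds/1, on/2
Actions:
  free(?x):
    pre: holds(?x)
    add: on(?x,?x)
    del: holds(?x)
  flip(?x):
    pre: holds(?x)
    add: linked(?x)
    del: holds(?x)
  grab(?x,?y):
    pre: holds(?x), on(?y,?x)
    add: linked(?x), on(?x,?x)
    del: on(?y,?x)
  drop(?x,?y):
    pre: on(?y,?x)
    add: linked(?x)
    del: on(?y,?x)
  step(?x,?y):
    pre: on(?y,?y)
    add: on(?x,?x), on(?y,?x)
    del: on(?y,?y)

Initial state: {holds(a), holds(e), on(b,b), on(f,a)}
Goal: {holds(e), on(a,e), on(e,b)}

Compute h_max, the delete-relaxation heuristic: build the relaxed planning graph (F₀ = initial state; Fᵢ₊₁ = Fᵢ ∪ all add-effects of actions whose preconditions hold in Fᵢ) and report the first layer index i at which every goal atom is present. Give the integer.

2

F0 = init (4 atoms)
F1 = F0 ∪ {linked(a), linked(b), linked(e), on(a,a), on(b,a), on(b,e), on(b,f), on(e,e), on(f,f)}  (13 atoms)
F2 = F1 ∪ {linked(f), on(a,b), on(a,e), on(a,f), on(e,a), on(e,b), on(e,f), on(f,b), on(f,e)}  (22 atoms)
goal ⊆ F2  ⇒  h_max = 2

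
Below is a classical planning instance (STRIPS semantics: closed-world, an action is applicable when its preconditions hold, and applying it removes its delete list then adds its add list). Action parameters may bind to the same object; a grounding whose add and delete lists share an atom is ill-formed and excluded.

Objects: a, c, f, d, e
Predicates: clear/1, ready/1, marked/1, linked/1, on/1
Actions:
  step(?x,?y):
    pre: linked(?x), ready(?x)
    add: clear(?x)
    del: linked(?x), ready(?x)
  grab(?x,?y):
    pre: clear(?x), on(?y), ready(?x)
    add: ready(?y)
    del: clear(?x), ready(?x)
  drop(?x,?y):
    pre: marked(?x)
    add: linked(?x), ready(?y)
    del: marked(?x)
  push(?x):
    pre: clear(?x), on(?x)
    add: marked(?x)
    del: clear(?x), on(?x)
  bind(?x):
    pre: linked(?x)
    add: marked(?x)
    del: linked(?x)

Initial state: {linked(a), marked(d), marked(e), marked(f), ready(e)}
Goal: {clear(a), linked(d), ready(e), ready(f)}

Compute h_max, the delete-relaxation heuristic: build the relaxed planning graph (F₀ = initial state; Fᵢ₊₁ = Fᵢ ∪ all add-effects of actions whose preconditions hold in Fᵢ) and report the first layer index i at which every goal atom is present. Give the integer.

F0 = init (5 atoms)
F1 = F0 ∪ {linked(d), linked(e), linked(f), marked(a), ready(a), ready(c), ready(d), ready(f)}  (13 atoms)
F2 = F1 ∪ {clear(a), clear(d), clear(e), clear(f)}  (17 atoms)
goal ⊆ F2  ⇒  h_max = 2

2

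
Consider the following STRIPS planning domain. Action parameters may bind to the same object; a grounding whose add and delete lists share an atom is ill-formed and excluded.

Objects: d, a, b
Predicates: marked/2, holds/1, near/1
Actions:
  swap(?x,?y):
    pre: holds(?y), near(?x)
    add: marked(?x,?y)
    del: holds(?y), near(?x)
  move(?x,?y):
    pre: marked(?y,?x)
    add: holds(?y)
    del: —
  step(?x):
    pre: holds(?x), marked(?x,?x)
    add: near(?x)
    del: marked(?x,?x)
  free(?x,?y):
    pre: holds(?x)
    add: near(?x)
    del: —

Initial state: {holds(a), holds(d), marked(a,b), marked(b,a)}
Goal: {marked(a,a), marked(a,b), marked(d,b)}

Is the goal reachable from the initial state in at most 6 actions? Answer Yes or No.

Yes

1. move(a,b)  →  {holds(a), holds(b), holds(d), marked(a,b), marked(b,a)}
2. free(d,d)  →  {holds(a), holds(b), holds(d), marked(a,b), marked(b,a), near(d)}
3. swap(d,b)  →  {holds(a), holds(d), marked(a,b), marked(b,a), marked(d,b)}
4. free(a,d)  →  {holds(a), holds(d), marked(a,b), marked(b,a), marked(d,b), near(a)}
5. swap(a,a)  →  {holds(d), marked(a,a), marked(a,b), marked(b,a), marked(d,b)}
optimal plan length = 5; 5 ≤ 6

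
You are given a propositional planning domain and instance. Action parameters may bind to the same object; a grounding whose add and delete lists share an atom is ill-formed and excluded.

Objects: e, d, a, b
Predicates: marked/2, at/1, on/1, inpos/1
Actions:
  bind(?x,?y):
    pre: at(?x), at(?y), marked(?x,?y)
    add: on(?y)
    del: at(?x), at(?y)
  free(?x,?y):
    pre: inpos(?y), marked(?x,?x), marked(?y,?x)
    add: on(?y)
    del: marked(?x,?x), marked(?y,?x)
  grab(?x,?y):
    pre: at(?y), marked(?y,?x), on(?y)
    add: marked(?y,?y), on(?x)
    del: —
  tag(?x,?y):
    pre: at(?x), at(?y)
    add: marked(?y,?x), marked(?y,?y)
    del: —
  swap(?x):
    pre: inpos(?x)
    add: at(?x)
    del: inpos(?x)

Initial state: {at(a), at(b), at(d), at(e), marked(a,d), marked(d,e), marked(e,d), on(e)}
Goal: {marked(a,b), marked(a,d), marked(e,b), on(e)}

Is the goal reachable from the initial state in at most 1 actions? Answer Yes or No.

No

1. tag(b,e)  →  {at(a), at(b), at(d), at(e), marked(a,d), marked(d,e), marked(e,b), marked(e,d), marked(e,e), on(e)}
2. tag(b,a)  →  {at(a), at(b), at(d), at(e), marked(a,a), marked(a,b), marked(a,d), marked(d,e), marked(e,b), marked(e,d), marked(e,e), on(e)}
optimal plan length = 2; 2 > 1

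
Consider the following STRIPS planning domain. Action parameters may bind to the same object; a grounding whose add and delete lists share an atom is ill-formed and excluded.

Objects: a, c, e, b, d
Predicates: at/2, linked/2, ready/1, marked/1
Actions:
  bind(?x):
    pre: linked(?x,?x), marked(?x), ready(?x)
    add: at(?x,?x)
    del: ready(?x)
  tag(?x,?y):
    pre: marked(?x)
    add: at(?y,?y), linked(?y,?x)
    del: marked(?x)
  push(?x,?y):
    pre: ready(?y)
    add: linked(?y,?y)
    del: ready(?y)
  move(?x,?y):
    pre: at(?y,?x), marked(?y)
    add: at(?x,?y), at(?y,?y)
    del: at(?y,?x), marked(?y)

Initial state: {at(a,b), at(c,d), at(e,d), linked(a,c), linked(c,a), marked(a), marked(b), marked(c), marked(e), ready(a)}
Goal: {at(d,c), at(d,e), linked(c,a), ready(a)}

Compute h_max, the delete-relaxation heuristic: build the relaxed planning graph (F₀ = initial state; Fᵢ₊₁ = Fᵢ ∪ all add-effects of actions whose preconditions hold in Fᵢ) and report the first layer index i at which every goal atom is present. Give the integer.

1

F0 = init (10 atoms)
F1 = F0 ∪ {at(a,a), at(b,a), at(b,b), at(c,c), at(d,c), at(d,d), at(d,e), at(e,e), linked(a,a), linked(a,b), linked(a,e), linked(b,a), linked(b,b), linked(b,c), linked(b,e), linked(c,b), linked(c,c), linked(c,e), linked(d,a), linked(d,b), linked(d,c), linked(d,e), linked(e,a), linked(e,b), linked(e,c), linked(e,e)}  (36 atoms)
goal ⊆ F1  ⇒  h_max = 1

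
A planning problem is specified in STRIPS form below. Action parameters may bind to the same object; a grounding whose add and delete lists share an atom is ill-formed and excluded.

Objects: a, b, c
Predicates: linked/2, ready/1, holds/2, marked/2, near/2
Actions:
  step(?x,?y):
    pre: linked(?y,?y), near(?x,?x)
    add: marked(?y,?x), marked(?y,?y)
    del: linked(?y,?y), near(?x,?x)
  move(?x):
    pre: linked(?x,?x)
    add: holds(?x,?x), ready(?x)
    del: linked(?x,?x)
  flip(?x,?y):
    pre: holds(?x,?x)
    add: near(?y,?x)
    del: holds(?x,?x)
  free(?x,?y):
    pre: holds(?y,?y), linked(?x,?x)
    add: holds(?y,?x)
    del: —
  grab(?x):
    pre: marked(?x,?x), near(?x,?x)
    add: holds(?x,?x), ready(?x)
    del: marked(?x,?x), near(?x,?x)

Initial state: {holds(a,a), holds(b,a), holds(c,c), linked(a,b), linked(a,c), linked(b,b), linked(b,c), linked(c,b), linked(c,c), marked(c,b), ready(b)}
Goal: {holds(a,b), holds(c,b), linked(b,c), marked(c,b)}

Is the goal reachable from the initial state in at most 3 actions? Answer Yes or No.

Yes

1. free(b,a)  →  {holds(a,a), holds(a,b), holds(b,a), holds(c,c), linked(a,b), linked(a,c), linked(b,b), linked(b,c), linked(c,b), linked(c,c), marked(c,b), ready(b)}
2. free(b,c)  →  {holds(a,a), holds(a,b), holds(b,a), holds(c,b), holds(c,c), linked(a,b), linked(a,c), linked(b,b), linked(b,c), linked(c,b), linked(c,c), marked(c,b), ready(b)}
optimal plan length = 2; 2 ≤ 3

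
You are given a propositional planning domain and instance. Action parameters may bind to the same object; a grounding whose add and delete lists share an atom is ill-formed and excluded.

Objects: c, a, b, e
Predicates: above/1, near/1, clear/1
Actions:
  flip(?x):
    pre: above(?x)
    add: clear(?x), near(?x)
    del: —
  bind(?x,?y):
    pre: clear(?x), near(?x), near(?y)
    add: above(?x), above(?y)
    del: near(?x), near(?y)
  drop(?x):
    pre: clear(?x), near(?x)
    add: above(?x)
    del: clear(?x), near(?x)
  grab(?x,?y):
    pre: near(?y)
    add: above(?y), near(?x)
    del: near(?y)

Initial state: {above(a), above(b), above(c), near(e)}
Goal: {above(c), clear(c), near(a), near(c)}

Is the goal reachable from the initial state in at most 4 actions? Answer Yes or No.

Yes

1. flip(c)  →  {above(a), above(b), above(c), clear(c), near(c), near(e)}
2. flip(a)  →  {above(a), above(b), above(c), clear(a), clear(c), near(a), near(c), near(e)}
optimal plan length = 2; 2 ≤ 4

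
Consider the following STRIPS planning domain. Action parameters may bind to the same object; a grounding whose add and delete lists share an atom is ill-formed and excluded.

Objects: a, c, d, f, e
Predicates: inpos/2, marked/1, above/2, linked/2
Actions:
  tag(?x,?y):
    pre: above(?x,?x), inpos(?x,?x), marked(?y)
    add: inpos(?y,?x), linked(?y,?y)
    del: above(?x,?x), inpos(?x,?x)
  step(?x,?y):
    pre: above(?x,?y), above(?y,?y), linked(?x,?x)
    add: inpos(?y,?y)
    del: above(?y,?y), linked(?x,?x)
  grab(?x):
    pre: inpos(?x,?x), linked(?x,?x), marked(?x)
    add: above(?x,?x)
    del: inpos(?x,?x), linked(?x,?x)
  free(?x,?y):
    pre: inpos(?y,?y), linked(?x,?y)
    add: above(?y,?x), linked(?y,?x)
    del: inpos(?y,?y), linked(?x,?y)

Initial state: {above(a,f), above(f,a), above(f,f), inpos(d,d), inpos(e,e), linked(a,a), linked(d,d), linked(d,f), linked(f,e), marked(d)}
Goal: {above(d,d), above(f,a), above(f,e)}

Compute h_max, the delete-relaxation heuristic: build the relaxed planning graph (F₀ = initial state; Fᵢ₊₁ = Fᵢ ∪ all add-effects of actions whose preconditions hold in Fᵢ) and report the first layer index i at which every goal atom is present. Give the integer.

F0 = init (10 atoms)
F1 = F0 ∪ {above(d,d), above(e,f), inpos(f,f), linked(e,f)}  (14 atoms)
F2 = F1 ∪ {above(f,d), above(f,e), inpos(d,f), linked(f,d)}  (18 atoms)
goal ⊆ F2  ⇒  h_max = 2

2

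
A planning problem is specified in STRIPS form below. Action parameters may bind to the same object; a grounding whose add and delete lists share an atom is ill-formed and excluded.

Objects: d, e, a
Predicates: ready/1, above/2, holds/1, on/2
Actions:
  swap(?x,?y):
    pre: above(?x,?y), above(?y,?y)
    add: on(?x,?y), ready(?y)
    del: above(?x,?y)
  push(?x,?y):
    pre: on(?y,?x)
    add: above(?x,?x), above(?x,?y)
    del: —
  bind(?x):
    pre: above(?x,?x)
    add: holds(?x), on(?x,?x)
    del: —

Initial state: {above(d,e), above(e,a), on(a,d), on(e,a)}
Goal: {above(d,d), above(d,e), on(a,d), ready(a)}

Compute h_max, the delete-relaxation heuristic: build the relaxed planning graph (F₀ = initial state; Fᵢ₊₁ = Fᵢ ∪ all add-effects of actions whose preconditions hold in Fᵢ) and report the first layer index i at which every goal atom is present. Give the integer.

2

F0 = init (4 atoms)
F1 = F0 ∪ {above(a,a), above(a,e), above(d,a), above(d,d)}  (8 atoms)
F2 = F1 ∪ {holds(a), holds(d), on(a,a), on(d,a), on(d,d), ready(a), ready(d)}  (15 atoms)
goal ⊆ F2  ⇒  h_max = 2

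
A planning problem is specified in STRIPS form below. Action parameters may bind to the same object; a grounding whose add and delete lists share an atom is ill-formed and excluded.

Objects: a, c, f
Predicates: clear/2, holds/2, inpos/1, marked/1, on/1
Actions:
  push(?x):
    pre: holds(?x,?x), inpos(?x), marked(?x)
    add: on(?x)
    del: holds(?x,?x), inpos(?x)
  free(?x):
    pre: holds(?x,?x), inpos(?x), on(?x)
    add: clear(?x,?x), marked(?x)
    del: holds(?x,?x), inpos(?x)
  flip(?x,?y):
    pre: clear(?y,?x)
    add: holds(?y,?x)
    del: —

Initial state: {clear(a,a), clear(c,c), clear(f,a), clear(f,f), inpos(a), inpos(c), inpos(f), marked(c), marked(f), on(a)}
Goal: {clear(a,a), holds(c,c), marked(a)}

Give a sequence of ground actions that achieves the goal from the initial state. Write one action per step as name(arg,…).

flip(a,a); free(a); flip(c,c)

1. flip(a,a)  →  {clear(a,a), clear(c,c), clear(f,a), clear(f,f), holds(a,a), inpos(a), inpos(c), inpos(f), marked(c), marked(f), on(a)}
2. free(a)  →  {clear(a,a), clear(c,c), clear(f,a), clear(f,f), inpos(c), inpos(f), marked(a), marked(c), marked(f), on(a)}
3. flip(c,c)  →  {clear(a,a), clear(c,c), clear(f,a), clear(f,f), holds(c,c), inpos(c), inpos(f), marked(a), marked(c), marked(f), on(a)}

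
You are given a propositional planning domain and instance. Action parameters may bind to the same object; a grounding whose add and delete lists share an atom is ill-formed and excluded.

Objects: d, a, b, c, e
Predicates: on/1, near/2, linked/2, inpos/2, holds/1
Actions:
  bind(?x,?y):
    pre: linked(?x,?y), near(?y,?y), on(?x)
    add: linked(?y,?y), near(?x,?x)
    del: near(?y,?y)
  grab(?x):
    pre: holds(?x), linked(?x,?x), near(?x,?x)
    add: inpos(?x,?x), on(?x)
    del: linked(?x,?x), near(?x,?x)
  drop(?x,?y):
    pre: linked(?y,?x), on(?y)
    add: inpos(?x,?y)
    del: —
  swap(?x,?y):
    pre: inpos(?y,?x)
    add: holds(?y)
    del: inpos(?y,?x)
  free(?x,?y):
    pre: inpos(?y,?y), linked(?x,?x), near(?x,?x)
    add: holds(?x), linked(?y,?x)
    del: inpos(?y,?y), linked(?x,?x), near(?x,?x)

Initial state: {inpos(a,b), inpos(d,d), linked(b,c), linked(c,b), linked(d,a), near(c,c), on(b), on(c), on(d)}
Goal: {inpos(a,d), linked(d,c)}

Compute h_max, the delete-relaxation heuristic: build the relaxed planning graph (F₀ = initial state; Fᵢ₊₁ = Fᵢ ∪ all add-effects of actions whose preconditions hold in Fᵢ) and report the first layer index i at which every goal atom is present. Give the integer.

2

F0 = init (9 atoms)
F1 = F0 ∪ {holds(a), holds(d), inpos(a,d), inpos(b,c), inpos(c,b), linked(c,c), near(b,b)}  (16 atoms)
F2 = F1 ∪ {holds(b), holds(c), inpos(c,c), linked(b,b), linked(d,c)}  (21 atoms)
goal ⊆ F2  ⇒  h_max = 2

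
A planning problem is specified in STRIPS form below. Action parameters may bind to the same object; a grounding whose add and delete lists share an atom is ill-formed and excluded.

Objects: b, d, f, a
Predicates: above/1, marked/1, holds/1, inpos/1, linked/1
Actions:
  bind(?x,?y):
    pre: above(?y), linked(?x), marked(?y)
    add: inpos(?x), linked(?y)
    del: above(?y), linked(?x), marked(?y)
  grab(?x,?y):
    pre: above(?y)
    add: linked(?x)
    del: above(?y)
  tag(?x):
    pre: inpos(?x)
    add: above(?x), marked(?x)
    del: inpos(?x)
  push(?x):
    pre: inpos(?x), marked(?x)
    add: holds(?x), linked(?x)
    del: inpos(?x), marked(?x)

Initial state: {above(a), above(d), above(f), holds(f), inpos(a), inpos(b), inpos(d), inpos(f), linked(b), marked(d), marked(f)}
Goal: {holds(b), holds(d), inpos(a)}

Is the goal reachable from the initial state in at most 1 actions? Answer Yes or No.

No

1. tag(b)  →  {above(a), above(b), above(d), above(f), holds(f), inpos(a), inpos(d), inpos(f), linked(b), marked(b), marked(d), marked(f)}
2. bind(b,f)  →  {above(a), above(b), above(d), holds(f), inpos(a), inpos(b), inpos(d), inpos(f), linked(f), marked(b), marked(d)}
3. push(b)  →  {above(a), above(b), above(d), holds(b), holds(f), inpos(a), inpos(d), inpos(f), linked(b), linked(f), marked(d)}
4. push(d)  →  {above(a), above(b), above(d), holds(b), holds(d), holds(f), inpos(a), inpos(f), linked(b), linked(d), linked(f)}
optimal plan length = 4; 4 > 1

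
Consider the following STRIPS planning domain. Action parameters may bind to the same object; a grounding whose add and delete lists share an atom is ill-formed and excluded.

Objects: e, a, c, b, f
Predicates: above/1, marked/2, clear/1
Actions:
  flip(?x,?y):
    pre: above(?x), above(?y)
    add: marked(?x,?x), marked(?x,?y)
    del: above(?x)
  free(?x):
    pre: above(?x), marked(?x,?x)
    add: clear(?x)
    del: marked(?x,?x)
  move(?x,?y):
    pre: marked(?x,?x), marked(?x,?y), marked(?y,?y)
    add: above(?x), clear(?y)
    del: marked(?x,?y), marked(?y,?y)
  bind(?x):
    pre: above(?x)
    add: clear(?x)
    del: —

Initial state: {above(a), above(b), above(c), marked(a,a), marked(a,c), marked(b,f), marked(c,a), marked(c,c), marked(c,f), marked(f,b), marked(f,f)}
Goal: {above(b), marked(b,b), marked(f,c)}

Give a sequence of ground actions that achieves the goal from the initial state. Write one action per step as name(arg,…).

1. flip(b,a)  →  {above(a), above(c), marked(a,a), marked(a,c), marked(b,a), marked(b,b), marked(b,f), marked(c,a), marked(c,c), marked(c,f), marked(f,b), marked(f,f)}
2. move(b,a)  →  {above(a), above(b), above(c), clear(a), marked(a,c), marked(b,b), marked(b,f), marked(c,a), marked(c,c), marked(c,f), marked(f,b), marked(f,f)}
3. move(f,f)  →  {above(a), above(b), above(c), above(f), clear(a), clear(f), marked(a,c), marked(b,b), marked(b,f), marked(c,a), marked(c,c), marked(c,f), marked(f,b)}
4. flip(f,c)  →  {above(a), above(b), above(c), clear(a), clear(f), marked(a,c), marked(b,b), marked(b,f), marked(c,a), marked(c,c), marked(c,f), marked(f,b), marked(f,c), marked(f,f)}

flip(b,a); move(b,a); move(f,f); flip(f,c)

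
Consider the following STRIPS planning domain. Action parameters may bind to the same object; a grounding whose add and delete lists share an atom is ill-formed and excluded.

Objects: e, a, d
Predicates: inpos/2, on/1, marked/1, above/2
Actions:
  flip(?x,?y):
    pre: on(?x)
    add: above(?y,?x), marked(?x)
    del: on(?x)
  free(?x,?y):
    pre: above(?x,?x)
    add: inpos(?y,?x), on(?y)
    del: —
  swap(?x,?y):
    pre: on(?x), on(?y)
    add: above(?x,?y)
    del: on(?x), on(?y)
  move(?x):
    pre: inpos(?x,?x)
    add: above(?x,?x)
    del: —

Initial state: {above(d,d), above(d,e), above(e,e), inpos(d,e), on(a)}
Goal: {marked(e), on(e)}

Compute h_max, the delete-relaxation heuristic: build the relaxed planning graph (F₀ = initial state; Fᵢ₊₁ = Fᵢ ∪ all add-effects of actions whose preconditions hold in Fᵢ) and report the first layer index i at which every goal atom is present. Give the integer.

2

F0 = init (5 atoms)
F1 = F0 ∪ {above(a,a), above(d,a), above(e,a), inpos(a,d), inpos(a,e), inpos(d,d), inpos(e,d), inpos(e,e), marked(a), on(d), on(e)}  (16 atoms)
F2 = F1 ∪ {above(a,d), above(a,e), above(e,d), inpos(a,a), inpos(d,a), inpos(e,a), marked(d), marked(e)}  (24 atoms)
goal ⊆ F2  ⇒  h_max = 2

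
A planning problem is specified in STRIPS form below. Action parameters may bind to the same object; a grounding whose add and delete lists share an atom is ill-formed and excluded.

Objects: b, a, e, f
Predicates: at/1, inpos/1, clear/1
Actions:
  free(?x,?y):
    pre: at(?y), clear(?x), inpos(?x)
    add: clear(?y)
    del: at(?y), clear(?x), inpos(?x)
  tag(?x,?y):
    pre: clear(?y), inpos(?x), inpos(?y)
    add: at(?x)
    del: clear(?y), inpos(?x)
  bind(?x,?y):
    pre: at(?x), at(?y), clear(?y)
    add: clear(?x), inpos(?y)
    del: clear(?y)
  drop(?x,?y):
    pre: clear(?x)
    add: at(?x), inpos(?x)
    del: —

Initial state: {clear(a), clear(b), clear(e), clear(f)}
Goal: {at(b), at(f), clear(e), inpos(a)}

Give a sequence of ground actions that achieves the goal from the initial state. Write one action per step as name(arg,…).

drop(b,b); drop(a,b); drop(f,b)

1. drop(b,b)  →  {at(b), clear(a), clear(b), clear(e), clear(f), inpos(b)}
2. drop(a,b)  →  {at(a), at(b), clear(a), clear(b), clear(e), clear(f), inpos(a), inpos(b)}
3. drop(f,b)  →  {at(a), at(b), at(f), clear(a), clear(b), clear(e), clear(f), inpos(a), inpos(b), inpos(f)}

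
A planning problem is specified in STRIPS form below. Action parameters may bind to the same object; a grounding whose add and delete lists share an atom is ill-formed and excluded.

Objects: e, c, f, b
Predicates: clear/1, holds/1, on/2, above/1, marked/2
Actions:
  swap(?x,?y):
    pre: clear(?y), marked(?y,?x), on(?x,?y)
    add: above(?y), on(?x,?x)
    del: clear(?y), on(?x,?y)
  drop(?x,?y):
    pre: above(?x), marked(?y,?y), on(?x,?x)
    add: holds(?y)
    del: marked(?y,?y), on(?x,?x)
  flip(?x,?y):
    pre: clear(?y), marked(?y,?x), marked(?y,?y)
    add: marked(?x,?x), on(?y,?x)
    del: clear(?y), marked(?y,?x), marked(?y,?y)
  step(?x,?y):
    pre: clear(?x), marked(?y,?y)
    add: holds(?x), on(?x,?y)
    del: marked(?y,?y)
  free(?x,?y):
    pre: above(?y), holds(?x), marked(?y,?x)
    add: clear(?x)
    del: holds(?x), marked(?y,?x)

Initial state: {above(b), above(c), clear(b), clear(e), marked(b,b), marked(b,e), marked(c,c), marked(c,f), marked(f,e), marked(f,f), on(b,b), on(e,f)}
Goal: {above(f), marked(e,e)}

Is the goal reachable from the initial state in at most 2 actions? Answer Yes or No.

1. drop(b,f)  →  {above(b), above(c), clear(b), clear(e), holds(f), marked(b,b), marked(b,e), marked(c,c), marked(c,f), marked(f,e), on(e,f)}
2. flip(e,b)  →  {above(b), above(c), clear(e), holds(f), marked(c,c), marked(c,f), marked(e,e), marked(f,e), on(b,e), on(e,f)}
3. free(f,c)  →  {above(b), above(c), clear(e), clear(f), marked(c,c), marked(e,e), marked(f,e), on(b,e), on(e,f)}
4. swap(e,f)  →  {above(b), above(c), above(f), clear(e), marked(c,c), marked(e,e), marked(f,e), on(b,e), on(e,e)}
optimal plan length = 4; 4 > 2

No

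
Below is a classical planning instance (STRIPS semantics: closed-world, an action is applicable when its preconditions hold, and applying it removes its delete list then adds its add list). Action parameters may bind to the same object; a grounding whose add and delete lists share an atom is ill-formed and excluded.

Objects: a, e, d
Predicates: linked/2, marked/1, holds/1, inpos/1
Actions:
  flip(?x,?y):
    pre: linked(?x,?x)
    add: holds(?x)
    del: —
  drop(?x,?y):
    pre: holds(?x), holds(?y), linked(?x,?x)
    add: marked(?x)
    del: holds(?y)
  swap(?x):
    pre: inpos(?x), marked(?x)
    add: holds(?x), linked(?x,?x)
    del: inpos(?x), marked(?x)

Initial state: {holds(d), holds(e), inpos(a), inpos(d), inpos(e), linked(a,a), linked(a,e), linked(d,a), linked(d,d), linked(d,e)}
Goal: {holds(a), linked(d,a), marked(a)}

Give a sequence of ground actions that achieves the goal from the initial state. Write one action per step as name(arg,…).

1. flip(a,a)  →  {holds(a), holds(d), holds(e), inpos(a), inpos(d), inpos(e), linked(a,a), linked(a,e), linked(d,a), linked(d,d), linked(d,e)}
2. drop(a,e)  →  {holds(a), holds(d), inpos(a), inpos(d), inpos(e), linked(a,a), linked(a,e), linked(d,a), linked(d,d), linked(d,e), marked(a)}

flip(a,a); drop(a,e)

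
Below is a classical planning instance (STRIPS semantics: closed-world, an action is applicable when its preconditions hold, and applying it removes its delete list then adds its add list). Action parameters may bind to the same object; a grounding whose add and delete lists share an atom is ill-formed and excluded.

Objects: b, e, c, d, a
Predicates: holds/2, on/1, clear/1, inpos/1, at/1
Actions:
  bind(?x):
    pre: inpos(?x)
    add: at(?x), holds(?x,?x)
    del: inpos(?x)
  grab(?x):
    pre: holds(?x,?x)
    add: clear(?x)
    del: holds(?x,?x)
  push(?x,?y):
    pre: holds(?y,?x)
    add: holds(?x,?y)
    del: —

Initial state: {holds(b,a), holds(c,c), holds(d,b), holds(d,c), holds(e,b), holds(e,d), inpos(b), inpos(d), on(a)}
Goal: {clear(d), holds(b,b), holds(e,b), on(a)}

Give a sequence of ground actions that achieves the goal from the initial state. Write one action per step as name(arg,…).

bind(b); bind(d); grab(d)

1. bind(b)  →  {at(b), holds(b,a), holds(b,b), holds(c,c), holds(d,b), holds(d,c), holds(e,b), holds(e,d), inpos(d), on(a)}
2. bind(d)  →  {at(b), at(d), holds(b,a), holds(b,b), holds(c,c), holds(d,b), holds(d,c), holds(d,d), holds(e,b), holds(e,d), on(a)}
3. grab(d)  →  {at(b), at(d), clear(d), holds(b,a), holds(b,b), holds(c,c), holds(d,b), holds(d,c), holds(e,b), holds(e,d), on(a)}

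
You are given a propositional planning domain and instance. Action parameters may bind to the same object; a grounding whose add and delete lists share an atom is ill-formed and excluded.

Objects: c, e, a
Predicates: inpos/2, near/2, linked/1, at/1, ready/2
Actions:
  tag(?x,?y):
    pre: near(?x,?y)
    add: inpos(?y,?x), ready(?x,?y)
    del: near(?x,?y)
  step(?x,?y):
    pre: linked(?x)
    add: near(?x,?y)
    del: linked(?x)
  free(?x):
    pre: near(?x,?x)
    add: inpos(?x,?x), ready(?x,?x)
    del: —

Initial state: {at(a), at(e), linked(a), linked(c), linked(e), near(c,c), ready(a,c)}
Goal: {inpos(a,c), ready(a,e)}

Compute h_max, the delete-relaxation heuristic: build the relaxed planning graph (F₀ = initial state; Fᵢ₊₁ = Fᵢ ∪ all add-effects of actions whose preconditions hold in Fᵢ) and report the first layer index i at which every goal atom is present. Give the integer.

2

F0 = init (7 atoms)
F1 = F0 ∪ {inpos(c,c), near(a,a), near(a,c), near(a,e), near(c,a), near(c,e), near(e,a), near(e,c), near(e,e), ready(c,c)}  (17 atoms)
F2 = F1 ∪ {inpos(a,a), inpos(a,c), inpos(a,e), inpos(c,a), inpos(c,e), inpos(e,a), inpos(e,c), inpos(e,e), ready(a,a), ready(a,e), ready(c,a), ready(c,e), ready(e,a), ready(e,c), ready(e,e)}  (32 atoms)
goal ⊆ F2  ⇒  h_max = 2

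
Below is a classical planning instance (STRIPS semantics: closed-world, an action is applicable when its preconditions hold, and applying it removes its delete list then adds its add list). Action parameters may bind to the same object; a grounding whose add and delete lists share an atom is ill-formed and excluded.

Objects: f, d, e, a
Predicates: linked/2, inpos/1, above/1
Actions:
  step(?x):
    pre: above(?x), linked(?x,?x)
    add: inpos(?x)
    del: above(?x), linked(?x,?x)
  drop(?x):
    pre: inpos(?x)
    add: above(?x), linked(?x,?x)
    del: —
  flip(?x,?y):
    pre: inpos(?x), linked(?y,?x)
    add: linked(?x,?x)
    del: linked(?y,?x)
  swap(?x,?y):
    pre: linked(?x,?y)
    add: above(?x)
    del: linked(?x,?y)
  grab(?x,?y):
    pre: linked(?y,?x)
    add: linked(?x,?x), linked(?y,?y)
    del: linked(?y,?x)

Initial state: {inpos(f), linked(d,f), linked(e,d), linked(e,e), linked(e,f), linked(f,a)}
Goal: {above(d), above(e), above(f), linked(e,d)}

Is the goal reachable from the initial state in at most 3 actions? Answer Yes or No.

1. drop(f)  →  {above(f), inpos(f), linked(d,f), linked(e,d), linked(e,e), linked(e,f), linked(f,a), linked(f,f)}
2. swap(d,f)  →  {above(d), above(f), inpos(f), linked(e,d), linked(e,e), linked(e,f), linked(f,a), linked(f,f)}
3. swap(e,f)  →  {above(d), above(e), above(f), inpos(f), linked(e,d), linked(e,e), linked(f,a), linked(f,f)}
optimal plan length = 3; 3 ≤ 3

Yes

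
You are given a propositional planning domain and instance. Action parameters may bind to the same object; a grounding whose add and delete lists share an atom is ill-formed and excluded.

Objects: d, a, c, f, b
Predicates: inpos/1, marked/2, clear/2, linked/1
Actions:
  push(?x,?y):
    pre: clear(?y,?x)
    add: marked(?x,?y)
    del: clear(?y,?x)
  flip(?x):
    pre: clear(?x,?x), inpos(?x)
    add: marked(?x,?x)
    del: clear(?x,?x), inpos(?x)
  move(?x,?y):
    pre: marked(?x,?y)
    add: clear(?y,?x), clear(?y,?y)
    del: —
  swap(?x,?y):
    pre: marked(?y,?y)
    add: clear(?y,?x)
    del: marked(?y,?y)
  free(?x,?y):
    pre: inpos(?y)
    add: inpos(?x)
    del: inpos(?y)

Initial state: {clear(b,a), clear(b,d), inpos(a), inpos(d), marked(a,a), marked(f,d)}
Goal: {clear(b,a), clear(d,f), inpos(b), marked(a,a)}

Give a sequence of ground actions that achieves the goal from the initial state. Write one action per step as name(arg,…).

move(f,d); free(b,d)

1. move(f,d)  →  {clear(b,a), clear(b,d), clear(d,d), clear(d,f), inpos(a), inpos(d), marked(a,a), marked(f,d)}
2. free(b,d)  →  {clear(b,a), clear(b,d), clear(d,d), clear(d,f), inpos(a), inpos(b), marked(a,a), marked(f,d)}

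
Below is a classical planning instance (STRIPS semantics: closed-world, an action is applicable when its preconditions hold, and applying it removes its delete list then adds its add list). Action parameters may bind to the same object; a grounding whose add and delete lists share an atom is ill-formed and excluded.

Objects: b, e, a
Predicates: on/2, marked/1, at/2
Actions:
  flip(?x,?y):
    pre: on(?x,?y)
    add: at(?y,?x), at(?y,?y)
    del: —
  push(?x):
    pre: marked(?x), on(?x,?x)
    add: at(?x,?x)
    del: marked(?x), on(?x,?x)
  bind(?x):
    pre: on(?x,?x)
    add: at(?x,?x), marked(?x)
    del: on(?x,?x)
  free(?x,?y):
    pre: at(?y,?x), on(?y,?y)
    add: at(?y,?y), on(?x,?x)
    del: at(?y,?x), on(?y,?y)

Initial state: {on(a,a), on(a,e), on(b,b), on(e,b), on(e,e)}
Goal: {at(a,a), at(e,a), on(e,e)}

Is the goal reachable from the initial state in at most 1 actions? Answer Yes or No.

No

1. flip(a,e)  →  {at(e,a), at(e,e), on(a,a), on(a,e), on(b,b), on(e,b), on(e,e)}
2. flip(a,a)  →  {at(a,a), at(e,a), at(e,e), on(a,a), on(a,e), on(b,b), on(e,b), on(e,e)}
optimal plan length = 2; 2 > 1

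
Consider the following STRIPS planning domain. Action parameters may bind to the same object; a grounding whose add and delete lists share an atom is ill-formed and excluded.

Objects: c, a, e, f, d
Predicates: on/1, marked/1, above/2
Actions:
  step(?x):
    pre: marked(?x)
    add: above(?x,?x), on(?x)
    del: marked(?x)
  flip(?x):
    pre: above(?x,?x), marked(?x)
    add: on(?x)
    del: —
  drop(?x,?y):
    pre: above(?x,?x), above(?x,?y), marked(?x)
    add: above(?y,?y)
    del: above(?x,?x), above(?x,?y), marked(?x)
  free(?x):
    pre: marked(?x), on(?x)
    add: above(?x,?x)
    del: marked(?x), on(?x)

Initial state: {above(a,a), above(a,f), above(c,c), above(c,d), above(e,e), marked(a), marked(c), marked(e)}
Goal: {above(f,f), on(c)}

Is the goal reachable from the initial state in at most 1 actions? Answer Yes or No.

1. step(c)  →  {above(a,a), above(a,f), above(c,c), above(c,d), above(e,e), marked(a), marked(e), on(c)}
2. drop(a,f)  →  {above(c,c), above(c,d), above(e,e), above(f,f), marked(e), on(c)}
optimal plan length = 2; 2 > 1

No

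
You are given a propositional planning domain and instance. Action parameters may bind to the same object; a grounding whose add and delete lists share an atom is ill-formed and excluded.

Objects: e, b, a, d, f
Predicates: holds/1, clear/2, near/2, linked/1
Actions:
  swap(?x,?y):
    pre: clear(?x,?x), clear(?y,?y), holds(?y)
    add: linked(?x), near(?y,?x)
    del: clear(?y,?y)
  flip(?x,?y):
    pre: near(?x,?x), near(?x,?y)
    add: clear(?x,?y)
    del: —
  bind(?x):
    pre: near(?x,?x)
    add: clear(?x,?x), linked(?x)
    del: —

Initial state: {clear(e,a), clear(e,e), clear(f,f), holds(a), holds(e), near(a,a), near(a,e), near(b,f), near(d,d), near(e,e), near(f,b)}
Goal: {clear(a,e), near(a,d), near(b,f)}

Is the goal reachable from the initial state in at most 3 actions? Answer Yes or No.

No

1. flip(a,e)  →  {clear(a,e), clear(e,a), clear(e,e), clear(f,f), holds(a), holds(e), near(a,a), near(a,e), near(b,f), near(d,d), near(e,e), near(f,b)}
2. flip(a,a)  →  {clear(a,a), clear(a,e), clear(e,a), clear(e,e), clear(f,f), holds(a), holds(e), near(a,a), near(a,e), near(b,f), near(d,d), near(e,e), near(f,b)}
3. flip(d,d)  →  {clear(a,a), clear(a,e), clear(d,d), clear(e,a), clear(e,e), clear(f,f), holds(a), holds(e), near(a,a), near(a,e), near(b,f), near(d,d), near(e,e), near(f,b)}
4. swap(d,a)  →  {clear(a,e), clear(d,d), clear(e,a), clear(e,e), clear(f,f), holds(a), holds(e), linked(d), near(a,a), near(a,d), near(a,e), near(b,f), near(d,d), near(e,e), near(f,b)}
optimal plan length = 4; 4 > 3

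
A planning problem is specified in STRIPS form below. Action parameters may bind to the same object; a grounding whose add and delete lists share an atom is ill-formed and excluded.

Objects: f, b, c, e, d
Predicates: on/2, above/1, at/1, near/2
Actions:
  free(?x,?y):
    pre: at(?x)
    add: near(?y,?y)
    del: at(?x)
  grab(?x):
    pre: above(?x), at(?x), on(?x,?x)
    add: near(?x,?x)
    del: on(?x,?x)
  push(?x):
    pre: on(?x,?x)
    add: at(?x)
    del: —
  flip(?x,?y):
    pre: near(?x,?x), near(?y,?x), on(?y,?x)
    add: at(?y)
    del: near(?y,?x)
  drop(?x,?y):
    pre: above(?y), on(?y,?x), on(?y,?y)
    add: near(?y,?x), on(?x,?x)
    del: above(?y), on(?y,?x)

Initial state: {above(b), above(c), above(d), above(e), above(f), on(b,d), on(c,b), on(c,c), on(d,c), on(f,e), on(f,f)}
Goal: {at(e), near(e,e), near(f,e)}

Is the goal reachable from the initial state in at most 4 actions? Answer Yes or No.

1. drop(e,f)  →  {above(b), above(c), above(d), above(e), near(f,e), on(b,d), on(c,b), on(c,c), on(d,c), on(e,e), on(f,f)}
2. push(e)  →  {above(b), above(c), above(d), above(e), at(e), near(f,e), on(b,d), on(c,b), on(c,c), on(d,c), on(e,e), on(f,f)}
3. grab(e)  →  {above(b), above(c), above(d), above(e), at(e), near(e,e), near(f,e), on(b,d), on(c,b), on(c,c), on(d,c), on(f,f)}
optimal plan length = 3; 3 ≤ 4

Yes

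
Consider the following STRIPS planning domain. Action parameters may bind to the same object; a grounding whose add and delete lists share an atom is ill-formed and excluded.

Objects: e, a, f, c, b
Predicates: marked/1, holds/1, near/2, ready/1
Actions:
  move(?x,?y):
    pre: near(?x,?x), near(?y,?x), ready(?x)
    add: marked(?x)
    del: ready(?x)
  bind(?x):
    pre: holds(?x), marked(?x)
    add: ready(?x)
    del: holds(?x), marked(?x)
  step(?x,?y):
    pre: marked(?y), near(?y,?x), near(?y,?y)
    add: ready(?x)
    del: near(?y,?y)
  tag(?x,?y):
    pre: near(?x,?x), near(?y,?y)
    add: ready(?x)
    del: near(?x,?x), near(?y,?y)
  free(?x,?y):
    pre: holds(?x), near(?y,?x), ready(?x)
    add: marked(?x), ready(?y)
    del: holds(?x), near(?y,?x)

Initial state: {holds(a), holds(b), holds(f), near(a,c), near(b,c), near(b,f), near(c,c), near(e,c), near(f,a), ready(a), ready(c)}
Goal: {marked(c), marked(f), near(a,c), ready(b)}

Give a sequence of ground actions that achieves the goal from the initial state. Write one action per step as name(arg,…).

move(c,e); free(a,f); free(f,b)

1. move(c,e)  →  {holds(a), holds(b), holds(f), marked(c), near(a,c), near(b,c), near(b,f), near(c,c), near(e,c), near(f,a), ready(a)}
2. free(a,f)  →  {holds(b), holds(f), marked(a), marked(c), near(a,c), near(b,c), near(b,f), near(c,c), near(e,c), ready(a), ready(f)}
3. free(f,b)  →  {holds(b), marked(a), marked(c), marked(f), near(a,c), near(b,c), near(c,c), near(e,c), ready(a), ready(b), ready(f)}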